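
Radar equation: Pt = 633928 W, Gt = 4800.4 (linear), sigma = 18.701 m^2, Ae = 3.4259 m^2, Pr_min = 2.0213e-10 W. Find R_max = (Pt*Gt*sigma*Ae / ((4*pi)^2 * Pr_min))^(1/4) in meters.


R^4 = 633928*4800.4*18.701*3.4259 / ((4*pi)^2 * 2.0213e-10) = 6.108103e+18
R_max = 6.108103e+18^0.25 = 49714 m

49714 m


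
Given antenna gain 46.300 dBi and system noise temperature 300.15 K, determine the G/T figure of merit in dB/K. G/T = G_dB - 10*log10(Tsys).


G/T = 46.300 - 10*log10(300.15) = 46.300 - 24.77338 = 21.53 dB/K

21.53 dB/K


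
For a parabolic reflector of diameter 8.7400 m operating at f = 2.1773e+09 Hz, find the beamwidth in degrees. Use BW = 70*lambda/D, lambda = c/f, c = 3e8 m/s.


lambda = c / f = 3.0000e+08 / 2.1773e+09 = 0.1377853 m
BW = 70 * 0.1377853 / 8.7400 = 1.104 deg

1.104 deg


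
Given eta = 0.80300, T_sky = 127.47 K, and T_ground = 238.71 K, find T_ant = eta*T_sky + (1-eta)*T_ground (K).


T_ant = 0.80300 * 127.47 + (1 - 0.80300) * 238.71 = 149.4 K

149.4 K


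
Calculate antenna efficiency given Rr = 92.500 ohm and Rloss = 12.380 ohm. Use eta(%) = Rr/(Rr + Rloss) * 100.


eta = 92.500 / (92.500 + 12.380) * 100 = 88.20%

88.20%


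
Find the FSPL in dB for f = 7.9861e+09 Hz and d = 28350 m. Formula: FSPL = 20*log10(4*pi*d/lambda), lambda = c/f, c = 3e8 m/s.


lambda = c / f = 3.0000e+08 / 7.9861e+09 = 0.03756527 m
FSPL = 20 * log10(4*pi*28350/0.03756527) = 139.5 dB

139.5 dB


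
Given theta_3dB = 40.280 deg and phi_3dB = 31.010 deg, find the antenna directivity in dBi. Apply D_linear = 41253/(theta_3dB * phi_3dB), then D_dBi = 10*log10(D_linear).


D_linear = 41253 / (40.280 * 31.010) = 33.02663
D_dBi = 10 * log10(33.02663) = 15.19 dBi

15.19 dBi


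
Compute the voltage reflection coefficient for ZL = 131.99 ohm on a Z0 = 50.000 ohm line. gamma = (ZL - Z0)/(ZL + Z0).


gamma = (131.99 - 50.000) / (131.99 + 50.000) = 0.4505

0.4505


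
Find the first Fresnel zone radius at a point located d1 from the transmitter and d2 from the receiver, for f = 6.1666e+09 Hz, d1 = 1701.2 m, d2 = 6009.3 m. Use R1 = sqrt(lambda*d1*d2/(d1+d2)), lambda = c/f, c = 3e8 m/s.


lambda = c / f = 3.0000e+08 / 6.1666e+09 = 0.04864917 m
R1 = sqrt(0.04864917 * 1701.2 * 6009.3 / (1701.2 + 6009.3)) = 8.031 m

8.031 m


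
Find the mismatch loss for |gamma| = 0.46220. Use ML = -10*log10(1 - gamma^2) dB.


ML = -10 * log10(1 - 0.46220^2) = -10 * log10(0.78637116) = 1.044 dB

1.044 dB


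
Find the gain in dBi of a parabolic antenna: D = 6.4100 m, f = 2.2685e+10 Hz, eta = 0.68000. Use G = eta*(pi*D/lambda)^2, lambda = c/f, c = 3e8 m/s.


lambda = c / f = 3.0000e+08 / 2.2685e+10 = 0.01322460 m
G_linear = 0.68000 * (pi * 6.4100 / 0.01322460)^2 = 1.576738e+06
G_dBi = 10 * log10(1.576738e+06) = 61.98 dBi

61.98 dBi


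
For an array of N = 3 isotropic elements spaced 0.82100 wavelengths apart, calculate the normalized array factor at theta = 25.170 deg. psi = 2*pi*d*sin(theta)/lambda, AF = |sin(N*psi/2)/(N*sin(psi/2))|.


psi = 2*pi*0.82100*sin(25.170 deg) = 2.193936 rad
AF = |sin(3*2.193936/2) / (3*sin(2.193936/2))| = 0.05573

0.05573


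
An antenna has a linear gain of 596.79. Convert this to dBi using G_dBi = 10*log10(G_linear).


G_dBi = 10 * log10(596.79) = 27.76 dBi

27.76 dBi


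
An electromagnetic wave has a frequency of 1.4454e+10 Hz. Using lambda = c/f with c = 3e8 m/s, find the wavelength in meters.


lambda = c / f = 3.0000e+08 / 1.4454e+10 = 0.02076 m

0.02076 m


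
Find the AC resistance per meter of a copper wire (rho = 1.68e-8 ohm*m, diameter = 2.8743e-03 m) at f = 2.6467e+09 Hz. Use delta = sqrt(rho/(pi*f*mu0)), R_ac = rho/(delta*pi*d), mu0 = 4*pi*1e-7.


delta = sqrt(1.68e-8 / (pi * 2.6467e+09 * 4*pi*1e-7)) = 1.268009e-06 m
R_ac = 1.68e-8 / (1.268009e-06 * pi * 2.8743e-03) = 1.467 ohm/m

1.467 ohm/m


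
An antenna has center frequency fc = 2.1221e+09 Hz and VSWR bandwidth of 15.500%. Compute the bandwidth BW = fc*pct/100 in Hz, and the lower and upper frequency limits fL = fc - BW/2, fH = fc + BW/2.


BW = 2.1221e+09 * 15.500/100 = 3.289255e+08 Hz
fL = 2.1221e+09 - 3.289255e+08/2 = 1.958e+09 Hz
fH = 2.1221e+09 + 3.289255e+08/2 = 2.287e+09 Hz

BW=3.289e+08 Hz, fL=1.958e+09 Hz, fH=2.287e+09 Hz


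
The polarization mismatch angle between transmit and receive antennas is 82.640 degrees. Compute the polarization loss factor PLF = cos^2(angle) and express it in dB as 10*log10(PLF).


PLF_linear = cos^2(82.640 deg) = 0.01641044
PLF_dB = 10 * log10(0.01641044) = -17.85 dB

-17.85 dB


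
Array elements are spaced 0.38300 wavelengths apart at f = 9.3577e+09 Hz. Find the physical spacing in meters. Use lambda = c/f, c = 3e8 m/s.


lambda = c / f = 3.0000e+08 / 9.3577e+09 = 0.03205916 m
d = 0.38300 * 0.03205916 = 0.01228 m

0.01228 m


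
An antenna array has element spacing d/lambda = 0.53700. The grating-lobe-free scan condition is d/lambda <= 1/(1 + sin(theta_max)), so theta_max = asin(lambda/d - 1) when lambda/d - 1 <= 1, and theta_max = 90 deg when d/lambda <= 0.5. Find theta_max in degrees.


lambda/d - 1 = 1/0.53700 - 1 = 0.8621974
theta_max = asin(0.8621974) = 59.56 deg

59.56 deg


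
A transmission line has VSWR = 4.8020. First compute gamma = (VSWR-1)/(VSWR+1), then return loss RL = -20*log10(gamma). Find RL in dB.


gamma = (4.8020 - 1) / (4.8020 + 1) = 0.6552913
RL = -20 * log10(0.6552913) = 3.671 dB

3.671 dB


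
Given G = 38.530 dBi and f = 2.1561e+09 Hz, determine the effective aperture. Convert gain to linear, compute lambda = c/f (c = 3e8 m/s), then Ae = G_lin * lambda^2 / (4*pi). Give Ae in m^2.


lambda = c / f = 3.0000e+08 / 2.1561e+09 = 0.1391401 m
G_linear = 10^(38.530/10) = 7128.530
Ae = G_linear * lambda^2 / (4*pi) = 7128.530 * 0.1391401^2 / (4*pi) = 10.98 m^2

10.98 m^2


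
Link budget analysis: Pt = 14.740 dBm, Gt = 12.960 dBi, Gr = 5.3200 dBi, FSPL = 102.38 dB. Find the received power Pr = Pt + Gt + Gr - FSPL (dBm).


Pr = 14.740 + 12.960 + 5.3200 - 102.38 = -69.36 dBm

-69.36 dBm


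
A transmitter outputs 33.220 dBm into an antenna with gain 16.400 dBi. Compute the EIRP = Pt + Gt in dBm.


EIRP = Pt + Gt = 33.220 + 16.400 = 49.62 dBm

49.62 dBm


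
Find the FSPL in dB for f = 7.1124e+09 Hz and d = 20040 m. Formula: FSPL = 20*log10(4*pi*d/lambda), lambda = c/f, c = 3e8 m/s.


lambda = c / f = 3.0000e+08 / 7.1124e+09 = 0.04217985 m
FSPL = 20 * log10(4*pi*20040/0.04217985) = 135.5 dB

135.5 dB


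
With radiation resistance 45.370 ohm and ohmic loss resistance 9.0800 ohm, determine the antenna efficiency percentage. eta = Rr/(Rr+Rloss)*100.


eta = 45.370 / (45.370 + 9.0800) * 100 = 83.32%

83.32%


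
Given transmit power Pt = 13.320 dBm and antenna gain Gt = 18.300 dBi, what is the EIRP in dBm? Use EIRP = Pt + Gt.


EIRP = Pt + Gt = 13.320 + 18.300 = 31.62 dBm

31.62 dBm


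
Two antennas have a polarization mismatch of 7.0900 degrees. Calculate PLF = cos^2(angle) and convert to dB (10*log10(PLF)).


PLF_linear = cos^2(7.0900 deg) = 0.9847655
PLF_dB = 10 * log10(0.9847655) = -0.06667 dB

-0.06667 dB


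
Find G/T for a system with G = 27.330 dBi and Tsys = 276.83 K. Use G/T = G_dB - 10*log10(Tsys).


G/T = 27.330 - 10*log10(276.83) = 27.330 - 24.42213 = 2.908 dB/K

2.908 dB/K


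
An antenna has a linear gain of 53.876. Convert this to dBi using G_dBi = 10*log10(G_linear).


G_dBi = 10 * log10(53.876) = 17.31 dBi

17.31 dBi


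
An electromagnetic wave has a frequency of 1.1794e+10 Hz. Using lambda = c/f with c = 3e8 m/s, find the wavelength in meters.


lambda = c / f = 3.0000e+08 / 1.1794e+10 = 0.02544 m

0.02544 m


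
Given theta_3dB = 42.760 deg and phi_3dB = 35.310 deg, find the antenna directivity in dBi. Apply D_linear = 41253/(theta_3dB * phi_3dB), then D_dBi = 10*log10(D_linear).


D_linear = 41253 / (42.760 * 35.310) = 27.32248
D_dBi = 10 * log10(27.32248) = 14.37 dBi

14.37 dBi


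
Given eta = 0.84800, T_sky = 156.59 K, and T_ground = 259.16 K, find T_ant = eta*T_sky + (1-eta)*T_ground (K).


T_ant = 0.84800 * 156.59 + (1 - 0.84800) * 259.16 = 172.2 K

172.2 K


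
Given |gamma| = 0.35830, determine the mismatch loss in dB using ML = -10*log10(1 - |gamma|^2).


ML = -10 * log10(1 - 0.35830^2) = -10 * log10(0.87162111) = 0.5967 dB

0.5967 dB


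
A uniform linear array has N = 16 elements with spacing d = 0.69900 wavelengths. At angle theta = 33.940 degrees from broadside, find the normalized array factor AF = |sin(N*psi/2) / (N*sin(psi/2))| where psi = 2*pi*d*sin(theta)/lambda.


psi = 2*pi*0.69900*sin(33.940 deg) = 2.452131 rad
AF = |sin(16*2.452131/2) / (16*sin(2.452131/2))| = 0.04611

0.04611


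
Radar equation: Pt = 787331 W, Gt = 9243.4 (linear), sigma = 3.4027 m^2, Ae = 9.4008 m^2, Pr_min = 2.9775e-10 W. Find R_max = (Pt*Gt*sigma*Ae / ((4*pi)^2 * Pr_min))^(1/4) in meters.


R^4 = 787331*9243.4*3.4027*9.4008 / ((4*pi)^2 * 2.9775e-10) = 4.951150e+18
R_max = 4.951150e+18^0.25 = 47171 m

47171 m


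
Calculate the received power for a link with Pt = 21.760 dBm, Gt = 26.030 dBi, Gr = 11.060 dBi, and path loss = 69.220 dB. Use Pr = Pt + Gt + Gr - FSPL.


Pr = 21.760 + 26.030 + 11.060 - 69.220 = -10.37 dBm

-10.37 dBm


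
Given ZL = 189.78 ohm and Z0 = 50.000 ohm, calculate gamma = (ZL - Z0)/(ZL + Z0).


gamma = (189.78 - 50.000) / (189.78 + 50.000) = 0.5830

0.5830


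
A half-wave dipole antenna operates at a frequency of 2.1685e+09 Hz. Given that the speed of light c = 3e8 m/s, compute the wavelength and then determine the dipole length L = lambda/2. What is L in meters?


lambda = c / f = 3.0000e+08 / 2.1685e+09 = 0.1383445 m
L = lambda / 2 = 0.1383445 / 2 = 0.06917 m

0.06917 m


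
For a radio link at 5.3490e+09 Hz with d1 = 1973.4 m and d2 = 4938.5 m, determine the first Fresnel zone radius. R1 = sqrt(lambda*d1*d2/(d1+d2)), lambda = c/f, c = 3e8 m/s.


lambda = c / f = 3.0000e+08 / 5.3490e+09 = 0.05608525 m
R1 = sqrt(0.05608525 * 1973.4 * 4938.5 / (1973.4 + 4938.5)) = 8.893 m

8.893 m


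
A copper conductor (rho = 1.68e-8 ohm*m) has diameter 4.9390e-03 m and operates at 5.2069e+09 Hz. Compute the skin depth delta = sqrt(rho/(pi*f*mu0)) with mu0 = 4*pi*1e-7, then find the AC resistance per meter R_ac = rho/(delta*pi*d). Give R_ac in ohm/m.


delta = sqrt(1.68e-8 / (pi * 5.2069e+09 * 4*pi*1e-7)) = 9.040348e-07 m
R_ac = 1.68e-8 / (9.040348e-07 * pi * 4.9390e-03) = 1.198 ohm/m

1.198 ohm/m


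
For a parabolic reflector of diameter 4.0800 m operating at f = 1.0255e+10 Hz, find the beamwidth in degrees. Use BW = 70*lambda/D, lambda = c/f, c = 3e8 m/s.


lambda = c / f = 3.0000e+08 / 1.0255e+10 = 0.02925402 m
BW = 70 * 0.02925402 / 4.0800 = 0.5019 deg

0.5019 deg


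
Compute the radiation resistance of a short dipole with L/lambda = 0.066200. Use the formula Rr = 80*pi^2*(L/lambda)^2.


Rr = 80 * pi^2 * (0.066200)^2 = 80 * 9.869604 * 4.382440e-03 = 3.460 ohm

3.460 ohm


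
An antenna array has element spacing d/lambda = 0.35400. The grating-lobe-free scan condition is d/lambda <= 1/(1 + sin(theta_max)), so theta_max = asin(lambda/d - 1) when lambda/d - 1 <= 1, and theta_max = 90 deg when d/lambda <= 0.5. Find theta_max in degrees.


lambda/d - 1 = 1/0.35400 - 1 = 1.824859 >= 1
d/lambda <= 0.5, so the array can scan to endfire without grating lobes: theta_max = 90 deg

90 deg


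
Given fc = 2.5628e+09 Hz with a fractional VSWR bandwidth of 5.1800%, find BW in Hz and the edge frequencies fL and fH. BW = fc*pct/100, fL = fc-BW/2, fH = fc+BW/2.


BW = 2.5628e+09 * 5.1800/100 = 1.327530e+08 Hz
fL = 2.5628e+09 - 1.327530e+08/2 = 2.496e+09 Hz
fH = 2.5628e+09 + 1.327530e+08/2 = 2.629e+09 Hz

BW=1.328e+08 Hz, fL=2.496e+09 Hz, fH=2.629e+09 Hz


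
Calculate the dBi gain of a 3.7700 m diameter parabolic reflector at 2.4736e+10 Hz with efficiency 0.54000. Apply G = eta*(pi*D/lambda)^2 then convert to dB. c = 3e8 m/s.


lambda = c / f = 3.0000e+08 / 2.4736e+10 = 0.01212807 m
G_linear = 0.54000 * (pi * 3.7700 / 0.01212807)^2 = 514982.9
G_dBi = 10 * log10(514982.9) = 57.12 dBi

57.12 dBi


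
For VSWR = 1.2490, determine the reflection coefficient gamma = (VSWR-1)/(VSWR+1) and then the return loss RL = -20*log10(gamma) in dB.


gamma = (1.2490 - 1) / (1.2490 + 1) = 0.1107159
RL = -20 * log10(0.1107159) = 19.12 dB

19.12 dB


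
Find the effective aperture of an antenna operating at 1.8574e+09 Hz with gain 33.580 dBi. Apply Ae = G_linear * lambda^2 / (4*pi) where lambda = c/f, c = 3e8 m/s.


lambda = c / f = 3.0000e+08 / 1.8574e+09 = 0.1615161 m
G_linear = 10^(33.580/10) = 2280.342
Ae = G_linear * lambda^2 / (4*pi) = 2280.342 * 0.1615161^2 / (4*pi) = 4.734 m^2

4.734 m^2


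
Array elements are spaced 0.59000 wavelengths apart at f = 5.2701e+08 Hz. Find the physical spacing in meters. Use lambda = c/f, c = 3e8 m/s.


lambda = c / f = 3.0000e+08 / 5.2701e+08 = 0.5692492 m
d = 0.59000 * 0.5692492 = 0.3359 m

0.3359 m


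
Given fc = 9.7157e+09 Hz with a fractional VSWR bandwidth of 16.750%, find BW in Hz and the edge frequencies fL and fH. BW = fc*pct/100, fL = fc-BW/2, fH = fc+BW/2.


BW = 9.7157e+09 * 16.750/100 = 1.627380e+09 Hz
fL = 9.7157e+09 - 1.627380e+09/2 = 8.902e+09 Hz
fH = 9.7157e+09 + 1.627380e+09/2 = 1.053e+10 Hz

BW=1.627e+09 Hz, fL=8.902e+09 Hz, fH=1.053e+10 Hz


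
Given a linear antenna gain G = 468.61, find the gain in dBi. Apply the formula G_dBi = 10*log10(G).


G_dBi = 10 * log10(468.61) = 26.71 dBi

26.71 dBi


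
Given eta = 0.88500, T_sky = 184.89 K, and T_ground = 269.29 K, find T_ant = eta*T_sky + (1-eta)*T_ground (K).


T_ant = 0.88500 * 184.89 + (1 - 0.88500) * 269.29 = 194.6 K

194.6 K


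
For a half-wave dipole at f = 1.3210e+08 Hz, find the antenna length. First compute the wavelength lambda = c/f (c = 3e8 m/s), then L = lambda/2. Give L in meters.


lambda = c / f = 3.0000e+08 / 1.3210e+08 = 2.271007 m
L = lambda / 2 = 2.271007 / 2 = 1.136 m

1.136 m


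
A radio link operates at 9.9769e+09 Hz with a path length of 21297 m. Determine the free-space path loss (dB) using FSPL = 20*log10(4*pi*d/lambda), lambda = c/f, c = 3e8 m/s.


lambda = c / f = 3.0000e+08 / 9.9769e+09 = 0.03006946 m
FSPL = 20 * log10(4*pi*21297/0.03006946) = 139.0 dB

139.0 dB


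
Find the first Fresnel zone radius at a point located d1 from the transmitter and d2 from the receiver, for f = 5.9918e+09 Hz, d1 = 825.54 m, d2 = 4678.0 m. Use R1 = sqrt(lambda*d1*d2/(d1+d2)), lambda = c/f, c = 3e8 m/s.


lambda = c / f = 3.0000e+08 / 5.9918e+09 = 0.05006843 m
R1 = sqrt(0.05006843 * 825.54 * 4678.0 / (825.54 + 4678.0)) = 5.927 m

5.927 m


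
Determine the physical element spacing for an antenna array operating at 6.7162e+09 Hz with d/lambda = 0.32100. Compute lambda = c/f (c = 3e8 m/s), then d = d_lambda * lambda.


lambda = c / f = 3.0000e+08 / 6.7162e+09 = 0.04466812 m
d = 0.32100 * 0.04466812 = 0.01434 m

0.01434 m


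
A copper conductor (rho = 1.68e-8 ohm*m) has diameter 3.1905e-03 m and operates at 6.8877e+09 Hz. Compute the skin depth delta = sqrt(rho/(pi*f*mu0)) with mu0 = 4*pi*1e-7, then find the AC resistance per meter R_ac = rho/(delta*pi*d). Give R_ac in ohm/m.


delta = sqrt(1.68e-8 / (pi * 6.8877e+09 * 4*pi*1e-7)) = 7.860274e-07 m
R_ac = 1.68e-8 / (7.860274e-07 * pi * 3.1905e-03) = 2.132 ohm/m

2.132 ohm/m


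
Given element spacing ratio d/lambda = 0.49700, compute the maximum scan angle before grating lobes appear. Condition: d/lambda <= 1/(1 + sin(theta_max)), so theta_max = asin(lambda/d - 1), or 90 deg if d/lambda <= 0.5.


lambda/d - 1 = 1/0.49700 - 1 = 1.012072 >= 1
d/lambda <= 0.5, so the array can scan to endfire without grating lobes: theta_max = 90 deg

90 deg


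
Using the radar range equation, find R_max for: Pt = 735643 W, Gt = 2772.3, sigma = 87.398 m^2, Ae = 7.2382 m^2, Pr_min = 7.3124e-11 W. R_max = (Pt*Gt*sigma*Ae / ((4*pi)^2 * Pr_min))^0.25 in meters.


R^4 = 735643*2772.3*87.398*7.2382 / ((4*pi)^2 * 7.3124e-11) = 1.117274e+20
R_max = 1.117274e+20^0.25 = 102811 m

102811 m


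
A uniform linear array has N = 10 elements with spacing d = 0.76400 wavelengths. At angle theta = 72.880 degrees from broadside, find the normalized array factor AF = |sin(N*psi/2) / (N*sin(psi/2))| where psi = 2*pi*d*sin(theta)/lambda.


psi = 2*pi*0.76400*sin(72.880 deg) = 4.587651 rad
AF = |sin(10*4.587651/2) / (10*sin(4.587651/2))| = 0.1083

0.1083


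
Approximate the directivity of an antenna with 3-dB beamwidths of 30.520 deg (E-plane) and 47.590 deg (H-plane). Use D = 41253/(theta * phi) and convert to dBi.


D_linear = 41253 / (30.520 * 47.590) = 28.40242
D_dBi = 10 * log10(28.40242) = 14.53 dBi

14.53 dBi


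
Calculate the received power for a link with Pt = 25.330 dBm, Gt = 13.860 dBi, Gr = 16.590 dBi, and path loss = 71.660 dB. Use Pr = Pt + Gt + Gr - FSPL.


Pr = 25.330 + 13.860 + 16.590 - 71.660 = -15.88 dBm

-15.88 dBm


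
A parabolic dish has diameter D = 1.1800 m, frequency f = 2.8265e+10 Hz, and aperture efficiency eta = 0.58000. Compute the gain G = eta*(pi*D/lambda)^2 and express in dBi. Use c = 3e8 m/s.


lambda = c / f = 3.0000e+08 / 2.8265e+10 = 0.01061383 m
G_linear = 0.58000 * (pi * 1.1800 / 0.01061383)^2 = 70753.43
G_dBi = 10 * log10(70753.43) = 48.50 dBi

48.50 dBi


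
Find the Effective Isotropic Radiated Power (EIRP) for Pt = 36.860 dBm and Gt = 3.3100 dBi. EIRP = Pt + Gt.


EIRP = Pt + Gt = 36.860 + 3.3100 = 40.17 dBm

40.17 dBm


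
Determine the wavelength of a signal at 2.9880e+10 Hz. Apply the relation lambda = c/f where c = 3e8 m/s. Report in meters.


lambda = c / f = 3.0000e+08 / 2.9880e+10 = 0.01004 m

0.01004 m


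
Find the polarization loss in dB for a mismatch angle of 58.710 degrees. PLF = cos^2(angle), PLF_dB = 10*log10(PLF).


PLF_linear = cos^2(58.710 deg) = 0.2697452
PLF_dB = 10 * log10(0.2697452) = -5.690 dB

-5.690 dB


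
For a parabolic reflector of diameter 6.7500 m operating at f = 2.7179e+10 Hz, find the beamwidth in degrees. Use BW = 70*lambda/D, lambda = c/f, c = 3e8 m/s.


lambda = c / f = 3.0000e+08 / 2.7179e+10 = 0.01103793 m
BW = 70 * 0.01103793 / 6.7500 = 0.1145 deg

0.1145 deg


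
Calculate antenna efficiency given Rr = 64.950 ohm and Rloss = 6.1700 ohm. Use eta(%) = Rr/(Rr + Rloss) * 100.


eta = 64.950 / (64.950 + 6.1700) * 100 = 91.32%

91.32%


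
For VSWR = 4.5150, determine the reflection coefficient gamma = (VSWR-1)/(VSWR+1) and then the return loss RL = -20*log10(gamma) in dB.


gamma = (4.5150 - 1) / (4.5150 + 1) = 0.6373527
RL = -20 * log10(0.6373527) = 3.912 dB

3.912 dB


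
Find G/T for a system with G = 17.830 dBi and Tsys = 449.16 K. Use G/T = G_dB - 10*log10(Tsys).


G/T = 17.830 - 10*log10(449.16) = 17.830 - 26.52401 = -8.694 dB/K

-8.694 dB/K


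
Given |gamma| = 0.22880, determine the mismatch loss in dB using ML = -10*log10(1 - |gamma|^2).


ML = -10 * log10(1 - 0.22880^2) = -10 * log10(0.94765056) = 0.2335 dB

0.2335 dB


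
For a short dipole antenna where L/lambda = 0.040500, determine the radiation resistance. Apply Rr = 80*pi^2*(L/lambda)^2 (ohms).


Rr = 80 * pi^2 * (0.040500)^2 = 80 * 9.869604 * 1.640250e-03 = 1.295 ohm

1.295 ohm


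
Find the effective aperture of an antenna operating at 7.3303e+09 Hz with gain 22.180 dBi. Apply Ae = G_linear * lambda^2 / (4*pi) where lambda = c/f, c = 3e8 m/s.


lambda = c / f = 3.0000e+08 / 7.3303e+09 = 0.04092602 m
G_linear = 10^(22.180/10) = 165.1962
Ae = G_linear * lambda^2 / (4*pi) = 165.1962 * 0.04092602^2 / (4*pi) = 0.02202 m^2

0.02202 m^2


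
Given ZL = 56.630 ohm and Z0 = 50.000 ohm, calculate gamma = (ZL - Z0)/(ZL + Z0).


gamma = (56.630 - 50.000) / (56.630 + 50.000) = 0.06218

0.06218


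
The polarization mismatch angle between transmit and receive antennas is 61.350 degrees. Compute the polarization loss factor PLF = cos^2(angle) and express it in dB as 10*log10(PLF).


PLF_linear = cos^2(61.350 deg) = 0.2298798
PLF_dB = 10 * log10(0.2298798) = -6.385 dB

-6.385 dB


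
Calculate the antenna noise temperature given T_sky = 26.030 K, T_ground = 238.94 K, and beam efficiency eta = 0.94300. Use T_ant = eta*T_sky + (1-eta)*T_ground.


T_ant = 0.94300 * 26.030 + (1 - 0.94300) * 238.94 = 38.17 K

38.17 K


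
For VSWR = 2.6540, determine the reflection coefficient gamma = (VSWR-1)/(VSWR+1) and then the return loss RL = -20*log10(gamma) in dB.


gamma = (2.6540 - 1) / (2.6540 + 1) = 0.4526546
RL = -20 * log10(0.4526546) = 6.885 dB

6.885 dB


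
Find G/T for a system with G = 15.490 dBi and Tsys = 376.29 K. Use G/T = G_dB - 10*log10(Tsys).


G/T = 15.490 - 10*log10(376.29) = 15.490 - 25.75523 = -10.27 dB/K

-10.27 dB/K


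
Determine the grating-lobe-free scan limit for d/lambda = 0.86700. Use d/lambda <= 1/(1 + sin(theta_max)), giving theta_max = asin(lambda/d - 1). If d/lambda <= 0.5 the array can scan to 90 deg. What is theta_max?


lambda/d - 1 = 1/0.86700 - 1 = 0.1534025
theta_max = asin(0.1534025) = 8.824 deg

8.824 deg


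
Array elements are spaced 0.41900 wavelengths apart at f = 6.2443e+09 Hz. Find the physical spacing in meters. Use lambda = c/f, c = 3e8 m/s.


lambda = c / f = 3.0000e+08 / 6.2443e+09 = 0.04804382 m
d = 0.41900 * 0.04804382 = 0.02013 m

0.02013 m


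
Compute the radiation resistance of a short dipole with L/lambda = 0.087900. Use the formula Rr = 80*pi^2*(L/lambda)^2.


Rr = 80 * pi^2 * (0.087900)^2 = 80 * 9.869604 * 7.726410e-03 = 6.101 ohm

6.101 ohm


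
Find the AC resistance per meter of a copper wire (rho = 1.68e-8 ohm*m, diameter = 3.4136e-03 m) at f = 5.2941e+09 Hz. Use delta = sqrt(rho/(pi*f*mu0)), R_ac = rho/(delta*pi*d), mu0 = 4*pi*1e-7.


delta = sqrt(1.68e-8 / (pi * 5.2941e+09 * 4*pi*1e-7)) = 8.965586e-07 m
R_ac = 1.68e-8 / (8.965586e-07 * pi * 3.4136e-03) = 1.747 ohm/m

1.747 ohm/m


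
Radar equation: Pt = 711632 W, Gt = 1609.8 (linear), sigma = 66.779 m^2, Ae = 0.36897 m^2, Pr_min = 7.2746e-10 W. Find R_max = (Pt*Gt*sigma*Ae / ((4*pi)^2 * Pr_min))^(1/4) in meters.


R^4 = 711632*1609.8*66.779*0.36897 / ((4*pi)^2 * 7.2746e-10) = 2.457138e+17
R_max = 2.457138e+17^0.25 = 22264 m

22264 m


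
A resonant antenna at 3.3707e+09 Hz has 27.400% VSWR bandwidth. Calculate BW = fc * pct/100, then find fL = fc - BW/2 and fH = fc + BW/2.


BW = 3.3707e+09 * 27.400/100 = 9.235718e+08 Hz
fL = 3.3707e+09 - 9.235718e+08/2 = 2.909e+09 Hz
fH = 3.3707e+09 + 9.235718e+08/2 = 3.832e+09 Hz

BW=9.236e+08 Hz, fL=2.909e+09 Hz, fH=3.832e+09 Hz


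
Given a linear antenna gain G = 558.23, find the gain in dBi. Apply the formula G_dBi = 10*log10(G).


G_dBi = 10 * log10(558.23) = 27.47 dBi

27.47 dBi


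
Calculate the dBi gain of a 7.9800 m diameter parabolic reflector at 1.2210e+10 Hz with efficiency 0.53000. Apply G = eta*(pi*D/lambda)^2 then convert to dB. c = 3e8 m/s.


lambda = c / f = 3.0000e+08 / 1.2210e+10 = 0.02457002 m
G_linear = 0.53000 * (pi * 7.9800 / 0.02457002)^2 = 551785.6
G_dBi = 10 * log10(551785.6) = 57.42 dBi

57.42 dBi


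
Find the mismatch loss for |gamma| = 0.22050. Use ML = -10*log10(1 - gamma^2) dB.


ML = -10 * log10(1 - 0.22050^2) = -10 * log10(0.95137975) = 0.2165 dB

0.2165 dB


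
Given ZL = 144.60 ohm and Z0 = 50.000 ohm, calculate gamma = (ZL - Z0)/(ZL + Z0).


gamma = (144.60 - 50.000) / (144.60 + 50.000) = 0.4861

0.4861


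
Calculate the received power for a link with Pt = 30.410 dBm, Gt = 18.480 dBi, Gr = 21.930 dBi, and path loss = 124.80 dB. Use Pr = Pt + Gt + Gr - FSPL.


Pr = 30.410 + 18.480 + 21.930 - 124.80 = -53.98 dBm

-53.98 dBm


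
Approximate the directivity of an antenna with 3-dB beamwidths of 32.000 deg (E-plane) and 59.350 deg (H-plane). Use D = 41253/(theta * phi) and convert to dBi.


D_linear = 41253 / (32.000 * 59.350) = 21.72125
D_dBi = 10 * log10(21.72125) = 13.37 dBi

13.37 dBi


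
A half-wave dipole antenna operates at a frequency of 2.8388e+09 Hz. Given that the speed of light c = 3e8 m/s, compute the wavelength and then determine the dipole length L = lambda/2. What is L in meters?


lambda = c / f = 3.0000e+08 / 2.8388e+09 = 0.1056785 m
L = lambda / 2 = 0.1056785 / 2 = 0.05284 m

0.05284 m


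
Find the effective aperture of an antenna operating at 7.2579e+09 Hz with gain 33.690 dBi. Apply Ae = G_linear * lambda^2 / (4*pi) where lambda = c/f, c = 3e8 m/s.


lambda = c / f = 3.0000e+08 / 7.2579e+09 = 0.04133427 m
G_linear = 10^(33.690/10) = 2338.837
Ae = G_linear * lambda^2 / (4*pi) = 2338.837 * 0.04133427^2 / (4*pi) = 0.3180 m^2

0.3180 m^2


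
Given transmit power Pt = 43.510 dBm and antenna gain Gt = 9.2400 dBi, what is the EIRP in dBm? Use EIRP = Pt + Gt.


EIRP = Pt + Gt = 43.510 + 9.2400 = 52.75 dBm

52.75 dBm


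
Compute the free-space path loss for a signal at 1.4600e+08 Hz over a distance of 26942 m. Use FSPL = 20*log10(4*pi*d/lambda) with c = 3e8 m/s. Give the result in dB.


lambda = c / f = 3.0000e+08 / 1.4600e+08 = 2.054795 m
FSPL = 20 * log10(4*pi*26942/2.054795) = 104.3 dB

104.3 dB


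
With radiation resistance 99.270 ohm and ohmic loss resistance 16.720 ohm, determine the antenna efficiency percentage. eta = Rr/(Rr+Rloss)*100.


eta = 99.270 / (99.270 + 16.720) * 100 = 85.58%

85.58%


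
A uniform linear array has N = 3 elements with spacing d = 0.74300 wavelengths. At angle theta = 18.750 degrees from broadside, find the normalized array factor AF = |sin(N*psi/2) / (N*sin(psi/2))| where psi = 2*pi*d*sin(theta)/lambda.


psi = 2*pi*0.74300*sin(18.750 deg) = 1.500610 rad
AF = |sin(3*1.500610/2) / (3*sin(1.500610/2))| = 0.3801

0.3801


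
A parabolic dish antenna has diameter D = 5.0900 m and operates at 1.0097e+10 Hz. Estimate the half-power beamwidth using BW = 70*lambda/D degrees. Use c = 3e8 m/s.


lambda = c / f = 3.0000e+08 / 1.0097e+10 = 0.02971180 m
BW = 70 * 0.02971180 / 5.0900 = 0.4086 deg

0.4086 deg


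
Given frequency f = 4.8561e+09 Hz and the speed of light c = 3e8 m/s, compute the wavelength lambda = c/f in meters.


lambda = c / f = 3.0000e+08 / 4.8561e+09 = 0.06178 m

0.06178 m


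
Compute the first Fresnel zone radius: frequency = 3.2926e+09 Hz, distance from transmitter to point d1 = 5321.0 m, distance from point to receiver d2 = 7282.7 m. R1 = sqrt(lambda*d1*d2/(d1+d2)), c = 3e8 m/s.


lambda = c / f = 3.0000e+08 / 3.2926e+09 = 0.09111341 m
R1 = sqrt(0.09111341 * 5321.0 * 7282.7 / (5321.0 + 7282.7)) = 16.74 m

16.74 m


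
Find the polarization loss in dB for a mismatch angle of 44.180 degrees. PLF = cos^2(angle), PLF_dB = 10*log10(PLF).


PLF_linear = cos^2(44.180 deg) = 0.5143097
PLF_dB = 10 * log10(0.5143097) = -2.888 dB

-2.888 dB


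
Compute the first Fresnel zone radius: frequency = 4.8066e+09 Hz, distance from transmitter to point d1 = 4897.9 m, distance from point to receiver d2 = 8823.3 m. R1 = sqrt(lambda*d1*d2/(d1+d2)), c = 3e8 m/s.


lambda = c / f = 3.0000e+08 / 4.8066e+09 = 0.06241418 m
R1 = sqrt(0.06241418 * 4897.9 * 8823.3 / (4897.9 + 8823.3)) = 14.02 m

14.02 m


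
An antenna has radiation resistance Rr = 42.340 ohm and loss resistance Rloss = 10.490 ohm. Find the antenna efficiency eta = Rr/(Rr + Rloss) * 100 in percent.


eta = 42.340 / (42.340 + 10.490) * 100 = 80.14%

80.14%


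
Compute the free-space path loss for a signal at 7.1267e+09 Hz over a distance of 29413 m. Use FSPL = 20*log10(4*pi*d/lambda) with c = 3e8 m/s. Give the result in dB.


lambda = c / f = 3.0000e+08 / 7.1267e+09 = 0.04209522 m
FSPL = 20 * log10(4*pi*29413/0.04209522) = 138.9 dB

138.9 dB


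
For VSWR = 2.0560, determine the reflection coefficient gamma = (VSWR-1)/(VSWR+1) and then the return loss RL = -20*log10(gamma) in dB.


gamma = (2.0560 - 1) / (2.0560 + 1) = 0.3455497
RL = -20 * log10(0.3455497) = 9.230 dB

9.230 dB


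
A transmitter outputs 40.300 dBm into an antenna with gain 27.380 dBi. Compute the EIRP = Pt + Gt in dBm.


EIRP = Pt + Gt = 40.300 + 27.380 = 67.68 dBm

67.68 dBm


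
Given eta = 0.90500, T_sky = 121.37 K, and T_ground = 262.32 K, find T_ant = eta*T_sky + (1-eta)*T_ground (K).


T_ant = 0.90500 * 121.37 + (1 - 0.90500) * 262.32 = 134.8 K

134.8 K


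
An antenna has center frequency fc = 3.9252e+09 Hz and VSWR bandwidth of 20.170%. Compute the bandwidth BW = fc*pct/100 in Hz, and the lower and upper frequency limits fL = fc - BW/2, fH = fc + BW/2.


BW = 3.9252e+09 * 20.170/100 = 7.917128e+08 Hz
fL = 3.9252e+09 - 7.917128e+08/2 = 3.529e+09 Hz
fH = 3.9252e+09 + 7.917128e+08/2 = 4.321e+09 Hz

BW=7.917e+08 Hz, fL=3.529e+09 Hz, fH=4.321e+09 Hz


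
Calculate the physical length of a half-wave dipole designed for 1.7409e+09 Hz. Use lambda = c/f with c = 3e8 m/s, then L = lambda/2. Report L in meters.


lambda = c / f = 3.0000e+08 / 1.7409e+09 = 0.1723247 m
L = lambda / 2 = 0.1723247 / 2 = 0.08616 m

0.08616 m


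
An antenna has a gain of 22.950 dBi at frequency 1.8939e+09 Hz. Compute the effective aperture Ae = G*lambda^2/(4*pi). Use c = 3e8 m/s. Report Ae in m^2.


lambda = c / f = 3.0000e+08 / 1.8939e+09 = 0.1584033 m
G_linear = 10^(22.950/10) = 197.2423
Ae = G_linear * lambda^2 / (4*pi) = 197.2423 * 0.1584033^2 / (4*pi) = 0.3938 m^2

0.3938 m^2


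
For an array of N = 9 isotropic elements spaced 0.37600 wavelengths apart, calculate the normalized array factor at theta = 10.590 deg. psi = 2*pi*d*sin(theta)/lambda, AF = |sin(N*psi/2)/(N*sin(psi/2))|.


psi = 2*pi*0.37600*sin(10.590 deg) = 0.4341757 rad
AF = |sin(9*0.4341757/2) / (9*sin(0.4341757/2))| = 0.4785

0.4785


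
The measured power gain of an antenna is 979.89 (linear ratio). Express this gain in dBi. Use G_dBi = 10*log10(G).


G_dBi = 10 * log10(979.89) = 29.91 dBi

29.91 dBi


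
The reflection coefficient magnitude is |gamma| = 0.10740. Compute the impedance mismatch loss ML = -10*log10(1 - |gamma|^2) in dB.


ML = -10 * log10(1 - 0.10740^2) = -10 * log10(0.98846524) = 0.05039 dB

0.05039 dB


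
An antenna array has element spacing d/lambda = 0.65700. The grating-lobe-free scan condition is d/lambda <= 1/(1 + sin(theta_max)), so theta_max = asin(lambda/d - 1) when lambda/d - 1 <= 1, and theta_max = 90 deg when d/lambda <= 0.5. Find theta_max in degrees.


lambda/d - 1 = 1/0.65700 - 1 = 0.5220700
theta_max = asin(0.5220700) = 31.47 deg

31.47 deg


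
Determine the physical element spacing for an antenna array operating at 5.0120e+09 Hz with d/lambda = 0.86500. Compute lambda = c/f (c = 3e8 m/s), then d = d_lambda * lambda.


lambda = c / f = 3.0000e+08 / 5.0120e+09 = 0.05985634 m
d = 0.86500 * 0.05985634 = 0.05178 m

0.05178 m


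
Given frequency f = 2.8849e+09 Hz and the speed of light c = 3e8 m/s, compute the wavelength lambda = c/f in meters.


lambda = c / f = 3.0000e+08 / 2.8849e+09 = 0.1040 m

0.1040 m


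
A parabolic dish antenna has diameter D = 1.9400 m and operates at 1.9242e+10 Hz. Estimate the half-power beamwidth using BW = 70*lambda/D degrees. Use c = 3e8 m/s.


lambda = c / f = 3.0000e+08 / 1.9242e+10 = 0.01559089 m
BW = 70 * 0.01559089 / 1.9400 = 0.5626 deg

0.5626 deg


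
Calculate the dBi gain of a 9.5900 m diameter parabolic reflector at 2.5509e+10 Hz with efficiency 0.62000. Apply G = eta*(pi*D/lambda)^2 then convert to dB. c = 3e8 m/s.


lambda = c / f = 3.0000e+08 / 2.5509e+10 = 0.01176056 m
G_linear = 0.62000 * (pi * 9.5900 / 0.01176056)^2 = 4.068859e+06
G_dBi = 10 * log10(4.068859e+06) = 66.09 dBi

66.09 dBi


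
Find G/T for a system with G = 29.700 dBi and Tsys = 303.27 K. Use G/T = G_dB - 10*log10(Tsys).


G/T = 29.700 - 10*log10(303.27) = 29.700 - 24.81829 = 4.882 dB/K

4.882 dB/K


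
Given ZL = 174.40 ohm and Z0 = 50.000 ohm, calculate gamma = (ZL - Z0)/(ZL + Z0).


gamma = (174.40 - 50.000) / (174.40 + 50.000) = 0.5544

0.5544


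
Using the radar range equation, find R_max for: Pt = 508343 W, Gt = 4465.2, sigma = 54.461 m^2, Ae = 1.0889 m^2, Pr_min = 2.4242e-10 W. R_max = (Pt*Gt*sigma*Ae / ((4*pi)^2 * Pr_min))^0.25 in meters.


R^4 = 508343*4465.2*54.461*1.0889 / ((4*pi)^2 * 2.4242e-10) = 3.516278e+18
R_max = 3.516278e+18^0.25 = 43303 m

43303 m


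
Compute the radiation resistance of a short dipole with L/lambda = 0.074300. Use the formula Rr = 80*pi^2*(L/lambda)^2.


Rr = 80 * pi^2 * (0.074300)^2 = 80 * 9.869604 * 5.520490e-03 = 4.359 ohm

4.359 ohm


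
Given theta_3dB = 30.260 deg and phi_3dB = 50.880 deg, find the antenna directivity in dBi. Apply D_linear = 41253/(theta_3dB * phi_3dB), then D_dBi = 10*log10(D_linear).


D_linear = 41253 / (30.260 * 50.880) = 26.79412
D_dBi = 10 * log10(26.79412) = 14.28 dBi

14.28 dBi


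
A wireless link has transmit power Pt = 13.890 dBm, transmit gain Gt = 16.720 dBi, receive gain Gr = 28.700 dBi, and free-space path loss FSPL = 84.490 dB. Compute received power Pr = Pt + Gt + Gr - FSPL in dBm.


Pr = 13.890 + 16.720 + 28.700 - 84.490 = -25.18 dBm

-25.18 dBm


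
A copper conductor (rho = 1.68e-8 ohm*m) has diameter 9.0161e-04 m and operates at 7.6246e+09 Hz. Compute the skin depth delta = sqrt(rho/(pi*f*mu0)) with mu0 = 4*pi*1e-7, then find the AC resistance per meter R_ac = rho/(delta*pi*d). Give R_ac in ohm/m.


delta = sqrt(1.68e-8 / (pi * 7.6246e+09 * 4*pi*1e-7)) = 7.470785e-07 m
R_ac = 1.68e-8 / (7.470785e-07 * pi * 9.0161e-04) = 7.939 ohm/m

7.939 ohm/m


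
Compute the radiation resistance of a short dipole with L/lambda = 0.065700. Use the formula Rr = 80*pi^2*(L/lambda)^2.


Rr = 80 * pi^2 * (0.065700)^2 = 80 * 9.869604 * 4.316490e-03 = 3.408 ohm

3.408 ohm


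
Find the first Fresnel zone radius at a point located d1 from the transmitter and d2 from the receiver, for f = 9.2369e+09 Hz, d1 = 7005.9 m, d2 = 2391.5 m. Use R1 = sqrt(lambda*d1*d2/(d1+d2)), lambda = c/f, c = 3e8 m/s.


lambda = c / f = 3.0000e+08 / 9.2369e+09 = 0.03247843 m
R1 = sqrt(0.03247843 * 7005.9 * 2391.5 / (7005.9 + 2391.5)) = 7.610 m

7.610 m


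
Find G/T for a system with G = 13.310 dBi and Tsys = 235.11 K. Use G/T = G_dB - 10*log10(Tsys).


G/T = 13.310 - 10*log10(235.11) = 13.310 - 23.71271 = -10.40 dB/K

-10.40 dB/K


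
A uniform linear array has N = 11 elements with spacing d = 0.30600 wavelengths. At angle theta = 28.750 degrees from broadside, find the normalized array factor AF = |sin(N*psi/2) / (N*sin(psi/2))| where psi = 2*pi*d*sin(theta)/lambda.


psi = 2*pi*0.30600*sin(28.750 deg) = 0.9247753 rad
AF = |sin(11*0.9247753/2) / (11*sin(0.9247753/2))| = 0.1897

0.1897


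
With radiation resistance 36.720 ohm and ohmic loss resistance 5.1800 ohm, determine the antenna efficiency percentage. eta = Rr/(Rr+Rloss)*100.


eta = 36.720 / (36.720 + 5.1800) * 100 = 87.64%

87.64%


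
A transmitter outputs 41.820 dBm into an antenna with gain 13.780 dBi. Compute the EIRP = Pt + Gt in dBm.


EIRP = Pt + Gt = 41.820 + 13.780 = 55.60 dBm

55.60 dBm


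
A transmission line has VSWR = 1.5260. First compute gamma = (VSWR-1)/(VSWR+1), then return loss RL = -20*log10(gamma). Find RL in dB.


gamma = (1.5260 - 1) / (1.5260 + 1) = 0.2082344
RL = -20 * log10(0.2082344) = 13.63 dB

13.63 dB


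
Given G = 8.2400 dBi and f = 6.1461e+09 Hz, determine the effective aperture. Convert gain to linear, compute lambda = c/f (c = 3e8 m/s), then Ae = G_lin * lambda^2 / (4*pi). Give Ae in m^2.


lambda = c / f = 3.0000e+08 / 6.1461e+09 = 0.04881144 m
G_linear = 10^(8.2400/10) = 6.668068
Ae = G_linear * lambda^2 / (4*pi) = 6.668068 * 0.04881144^2 / (4*pi) = 1.264e-03 m^2

1.264e-03 m^2


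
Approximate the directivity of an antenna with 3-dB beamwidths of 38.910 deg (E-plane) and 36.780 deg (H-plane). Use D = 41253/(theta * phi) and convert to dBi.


D_linear = 41253 / (38.910 * 36.780) = 28.82588
D_dBi = 10 * log10(28.82588) = 14.60 dBi

14.60 dBi


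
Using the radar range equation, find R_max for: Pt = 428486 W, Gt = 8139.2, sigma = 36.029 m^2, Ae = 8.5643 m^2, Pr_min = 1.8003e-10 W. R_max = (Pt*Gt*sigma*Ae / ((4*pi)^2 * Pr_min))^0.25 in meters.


R^4 = 428486*8139.2*36.029*8.5643 / ((4*pi)^2 * 1.8003e-10) = 3.785278e+19
R_max = 3.785278e+19^0.25 = 78438 m

78438 m


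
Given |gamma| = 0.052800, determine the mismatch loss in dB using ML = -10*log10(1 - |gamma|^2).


ML = -10 * log10(1 - 0.052800^2) = -10 * log10(0.99721216) = 0.01212 dB

0.01212 dB


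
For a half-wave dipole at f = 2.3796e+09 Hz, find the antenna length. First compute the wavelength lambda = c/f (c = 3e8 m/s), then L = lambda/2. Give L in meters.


lambda = c / f = 3.0000e+08 / 2.3796e+09 = 0.1260716 m
L = lambda / 2 = 0.1260716 / 2 = 0.06304 m

0.06304 m


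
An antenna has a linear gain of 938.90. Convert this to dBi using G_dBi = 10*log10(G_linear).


G_dBi = 10 * log10(938.90) = 29.73 dBi

29.73 dBi


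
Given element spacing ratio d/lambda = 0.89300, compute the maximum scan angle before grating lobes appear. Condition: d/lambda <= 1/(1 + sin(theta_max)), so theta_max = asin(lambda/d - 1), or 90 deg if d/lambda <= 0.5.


lambda/d - 1 = 1/0.89300 - 1 = 0.1198208
theta_max = asin(0.1198208) = 6.882 deg

6.882 deg


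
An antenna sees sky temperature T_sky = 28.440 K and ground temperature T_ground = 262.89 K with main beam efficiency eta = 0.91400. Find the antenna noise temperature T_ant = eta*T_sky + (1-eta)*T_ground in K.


T_ant = 0.91400 * 28.440 + (1 - 0.91400) * 262.89 = 48.60 K

48.60 K


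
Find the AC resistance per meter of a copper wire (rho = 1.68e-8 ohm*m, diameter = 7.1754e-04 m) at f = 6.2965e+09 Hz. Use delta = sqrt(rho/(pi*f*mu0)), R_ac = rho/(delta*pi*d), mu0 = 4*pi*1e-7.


delta = sqrt(1.68e-8 / (pi * 6.2965e+09 * 4*pi*1e-7)) = 8.221010e-07 m
R_ac = 1.68e-8 / (8.221010e-07 * pi * 7.1754e-04) = 9.065 ohm/m

9.065 ohm/m


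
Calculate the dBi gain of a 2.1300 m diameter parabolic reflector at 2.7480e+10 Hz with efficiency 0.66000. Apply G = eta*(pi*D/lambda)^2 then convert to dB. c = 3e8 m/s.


lambda = c / f = 3.0000e+08 / 2.7480e+10 = 0.01091703 m
G_linear = 0.66000 * (pi * 2.1300 / 0.01091703)^2 = 247967.0
G_dBi = 10 * log10(247967.0) = 53.94 dBi

53.94 dBi


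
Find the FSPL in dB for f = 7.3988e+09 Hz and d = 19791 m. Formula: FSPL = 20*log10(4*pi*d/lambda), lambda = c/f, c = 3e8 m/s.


lambda = c / f = 3.0000e+08 / 7.3988e+09 = 0.04054712 m
FSPL = 20 * log10(4*pi*19791/0.04054712) = 135.8 dB

135.8 dB


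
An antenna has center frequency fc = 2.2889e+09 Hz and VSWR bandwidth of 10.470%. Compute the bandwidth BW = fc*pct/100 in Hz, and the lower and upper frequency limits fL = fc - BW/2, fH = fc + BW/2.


BW = 2.2889e+09 * 10.470/100 = 2.396478e+08 Hz
fL = 2.2889e+09 - 2.396478e+08/2 = 2.169e+09 Hz
fH = 2.2889e+09 + 2.396478e+08/2 = 2.409e+09 Hz

BW=2.396e+08 Hz, fL=2.169e+09 Hz, fH=2.409e+09 Hz


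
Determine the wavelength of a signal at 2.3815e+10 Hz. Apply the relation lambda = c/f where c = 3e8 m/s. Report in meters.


lambda = c / f = 3.0000e+08 / 2.3815e+10 = 0.01260 m

0.01260 m


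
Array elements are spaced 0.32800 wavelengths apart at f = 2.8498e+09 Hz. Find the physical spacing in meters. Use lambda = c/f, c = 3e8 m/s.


lambda = c / f = 3.0000e+08 / 2.8498e+09 = 0.1052705 m
d = 0.32800 * 0.1052705 = 0.03453 m

0.03453 m


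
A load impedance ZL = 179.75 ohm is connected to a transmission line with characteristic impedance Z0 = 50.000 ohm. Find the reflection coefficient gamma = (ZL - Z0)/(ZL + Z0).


gamma = (179.75 - 50.000) / (179.75 + 50.000) = 0.5647

0.5647


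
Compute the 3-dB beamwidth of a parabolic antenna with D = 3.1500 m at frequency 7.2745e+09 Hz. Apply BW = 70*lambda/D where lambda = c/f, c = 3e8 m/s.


lambda = c / f = 3.0000e+08 / 7.2745e+09 = 0.04123995 m
BW = 70 * 0.04123995 / 3.1500 = 0.9164 deg

0.9164 deg


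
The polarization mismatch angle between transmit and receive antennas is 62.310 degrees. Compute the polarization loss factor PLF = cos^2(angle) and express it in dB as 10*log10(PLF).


PLF_linear = cos^2(62.310 deg) = 0.2159345
PLF_dB = 10 * log10(0.2159345) = -6.657 dB

-6.657 dB
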